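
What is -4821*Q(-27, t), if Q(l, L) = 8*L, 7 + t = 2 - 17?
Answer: 848496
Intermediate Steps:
t = -22 (t = -7 + (2 - 17) = -7 - 15 = -22)
-4821*Q(-27, t) = -38568*(-22) = -4821*(-176) = 848496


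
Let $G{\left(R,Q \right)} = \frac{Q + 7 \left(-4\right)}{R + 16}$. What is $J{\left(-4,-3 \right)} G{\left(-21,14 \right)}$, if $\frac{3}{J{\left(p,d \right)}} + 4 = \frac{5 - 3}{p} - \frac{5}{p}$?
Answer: $- \frac{168}{65} \approx -2.5846$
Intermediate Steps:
$G{\left(R,Q \right)} = \frac{-28 + Q}{16 + R}$ ($G{\left(R,Q \right)} = \frac{Q - 28}{16 + R} = \frac{-28 + Q}{16 + R}$)
$J{\left(p,d \right)} = \frac{3}{-4 - \frac{3}{p}}$ ($J{\left(p,d \right)} = \frac{3}{-4 - \left(\frac{5}{p} - \frac{5 - 3}{p}\right)} = \frac{3}{-4 + \left(\frac{2}{p} - \frac{5}{p}\right)} = \frac{3}{-4 - \frac{3}{p}}$)
$J{\left(-4,-3 \right)} G{\left(-21,14 \right)} = \left(-3\right) \left(-4\right) \frac{1}{3 + 4 \left(-4\right)} \frac{-28 + 14}{16 - 21} = \left(-3\right) \left(-4\right) \frac{1}{3 - 16} \frac{1}{-5} \left(-14\right) = \left(-3\right) \left(-4\right) \frac{1}{-13} \left(\left(- \frac{1}{5}\right) \left(-14\right)\right) = \left(-3\right) \left(-4\right) \left(- \frac{1}{13}\right) \frac{14}{5} = \left(- \frac{12}{13}\right) \frac{14}{5} = - \frac{168}{65}$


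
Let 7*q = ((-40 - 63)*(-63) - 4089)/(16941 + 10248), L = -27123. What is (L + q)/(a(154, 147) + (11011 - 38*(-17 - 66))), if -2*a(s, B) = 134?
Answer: -1720709443/894391218 ≈ -1.9239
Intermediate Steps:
a(s, B) = -67 (a(s, B) = -½*134 = -67)
q = 800/63441 (q = (((-40 - 63)*(-63) - 4089)/(16941 + 10248))/7 = ((-103*(-63) - 4089)/27189)/7 = ((6489 - 4089)*(1/27189))/7 = (2400*(1/27189))/7 = (⅐)*(800/9063) = 800/63441 ≈ 0.012610)
(L + q)/(a(154, 147) + (11011 - 38*(-17 - 66))) = (-27123 + 800/63441)/(-67 + (11011 - 38*(-17 - 66))) = -1720709443/(63441*(-67 + (11011 - 38*(-83)))) = -1720709443/(63441*(-67 + (11011 - 1*(-3154)))) = -1720709443/(63441*(-67 + (11011 + 3154))) = -1720709443/(63441*(-67 + 14165)) = -1720709443/63441/14098 = -1720709443/63441*1/14098 = -1720709443/894391218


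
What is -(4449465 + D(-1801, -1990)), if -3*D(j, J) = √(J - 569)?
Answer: -4449465 + I*√2559/3 ≈ -4.4495e+6 + 16.862*I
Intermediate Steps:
D(j, J) = -√(-569 + J)/3 (D(j, J) = -√(J - 569)/3 = -√(-569 + J)/3)
-(4449465 + D(-1801, -1990)) = -(4449465 - √(-569 - 1990)/3) = -(4449465 - I*√2559/3) = -4449465 + I*√2559/3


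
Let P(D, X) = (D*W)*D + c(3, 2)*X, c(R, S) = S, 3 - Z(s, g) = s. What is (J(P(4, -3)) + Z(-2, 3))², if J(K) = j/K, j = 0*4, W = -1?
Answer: 25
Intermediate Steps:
Z(s, g) = 3 - s
P(D, X) = -D² + 2*X (P(D, X) = (D*(-1))*D + 2*X = (-D)*D + 2*X = -D² + 2*X)
j = 0
J(K) = 0 (J(K) = 0/K = 0)
(J(P(4, -3)) + Z(-2, 3))² = (0 + (3 - 1*(-2)))² = (0 + (3 + 2))² = (0 + 5)² = 5² = 25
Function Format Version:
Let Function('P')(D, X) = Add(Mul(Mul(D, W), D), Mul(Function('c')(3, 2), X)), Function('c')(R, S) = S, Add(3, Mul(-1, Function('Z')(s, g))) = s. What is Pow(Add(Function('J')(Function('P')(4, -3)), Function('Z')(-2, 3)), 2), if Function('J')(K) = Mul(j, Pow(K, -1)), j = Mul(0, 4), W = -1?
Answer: 25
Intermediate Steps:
Function('Z')(s, g) = Add(3, Mul(-1, s))
Function('P')(D, X) = Add(Mul(-1, Pow(D, 2)), Mul(2, X)) (Function('P')(D, X) = Add(Mul(Mul(D, -1), D), Mul(2, X)) = Add(Mul(Mul(-1, D), D), Mul(2, X)) = Add(Mul(-1, Pow(D, 2)), Mul(2, X)))
j = 0
Function('J')(K) = 0 (Function('J')(K) = Mul(0, Pow(K, -1)) = 0)
Pow(Add(Function('J')(Function('P')(4, -3)), Function('Z')(-2, 3)), 2) = Pow(Add(0, Add(3, Mul(-1, -2))), 2) = Pow(Add(0, Add(3, 2)), 2) = Pow(Add(0, 5), 2) = Pow(5, 2) = 25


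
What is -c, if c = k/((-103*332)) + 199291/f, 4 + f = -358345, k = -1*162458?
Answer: -25700853403/6127051202 ≈ -4.1947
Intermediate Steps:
k = -162458
f = -358349 (f = -4 - 358345 = -358349)
c = 25700853403/6127051202 (c = -162458/((-103*332)) + 199291/(-358349) = -162458/(-34196) + 199291*(-1/358349) = -162458*(-1/34196) - 199291/358349 = 81229/17098 - 199291/358349 = 25700853403/6127051202 ≈ 4.1947)
-c = -1*25700853403/6127051202 = -25700853403/6127051202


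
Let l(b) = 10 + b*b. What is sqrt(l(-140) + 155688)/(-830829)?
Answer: -sqrt(175298)/830829 ≈ -0.00050394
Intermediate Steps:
l(b) = 10 + b**2
sqrt(l(-140) + 155688)/(-830829) = sqrt((10 + (-140)**2) + 155688)/(-830829) = sqrt((10 + 19600) + 155688)*(-1/830829) = sqrt(19610 + 155688)*(-1/830829) = sqrt(175298)*(-1/830829) = -sqrt(175298)/830829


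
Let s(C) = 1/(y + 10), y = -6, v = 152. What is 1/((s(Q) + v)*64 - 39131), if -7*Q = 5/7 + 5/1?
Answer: -1/29387 ≈ -3.4029e-5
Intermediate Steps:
Q = -40/49 (Q = -(5/7 + 5/1)/7 = -(5*(⅐) + 5*1)/7 = -(5/7 + 5)/7 = -⅐*40/7 = -40/49 ≈ -0.81633)
s(C) = ¼ (s(C) = 1/(-6 + 10) = 1/4 = ¼)
1/((s(Q) + v)*64 - 39131) = 1/((¼ + 152)*64 - 39131) = 1/((609/4)*64 - 39131) = 1/(9744 - 39131) = 1/(-29387) = -1/29387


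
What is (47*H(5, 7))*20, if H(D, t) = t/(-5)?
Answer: -1316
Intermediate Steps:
H(D, t) = -t/5 (H(D, t) = t*(-⅕) = -t/5)
(47*H(5, 7))*20 = (47*(-⅕*7))*20 = (47*(-7/5))*20 = -329/5*20 = -1316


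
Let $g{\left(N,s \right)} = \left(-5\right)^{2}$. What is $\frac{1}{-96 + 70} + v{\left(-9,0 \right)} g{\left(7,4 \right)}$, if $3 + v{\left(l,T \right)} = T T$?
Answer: $- \frac{1951}{26} \approx -75.038$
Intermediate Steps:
$g{\left(N,s \right)} = 25$
$v{\left(l,T \right)} = -3 + T^{2}$ ($v{\left(l,T \right)} = -3 + T T = -3 + T^{2}$)
$\frac{1}{-96 + 70} + v{\left(-9,0 \right)} g{\left(7,4 \right)} = \frac{1}{-96 + 70} + \left(-3 + 0^{2}\right) 25 = \frac{1}{-26} + \left(-3 + 0\right) 25 = - \frac{1}{26} - 75 = - \frac{1951}{26}$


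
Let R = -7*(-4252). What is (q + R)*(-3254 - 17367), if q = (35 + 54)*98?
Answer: -793619806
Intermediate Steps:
R = 29764
q = 8722 (q = 89*98 = 8722)
(q + R)*(-3254 - 17367) = (8722 + 29764)*(-3254 - 17367) = 38486*(-20621) = -793619806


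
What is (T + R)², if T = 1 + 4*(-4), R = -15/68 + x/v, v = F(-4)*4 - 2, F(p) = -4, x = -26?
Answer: 71081761/374544 ≈ 189.78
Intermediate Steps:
v = -18 (v = -4*4 - 2 = -16 - 2 = -18)
R = 749/612 (R = -15/68 - 26/(-18) = -15*1/68 - 26*(-1/18) = -15/68 + 13/9 = 749/612 ≈ 1.2239)
T = -15 (T = 1 - 16 = -15)
(T + R)² = (-15 + 749/612)² = (-8431/612)² = 71081761/374544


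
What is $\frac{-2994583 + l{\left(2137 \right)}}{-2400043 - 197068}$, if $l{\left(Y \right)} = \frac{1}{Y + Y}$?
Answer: $\frac{12798847741}{11100052414} \approx 1.153$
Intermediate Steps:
$l{\left(Y \right)} = \frac{1}{2 Y}$
$\frac{-2994583 + l{\left(2137 \right)}}{-2400043 - 197068} = \frac{-2994583 + \frac{1}{2 \cdot 2137}}{-2400043 - 197068} = \frac{-2994583 + \frac{1}{2} \cdot \frac{1}{2137}}{-2597111} = \left(-2994583 + \frac{1}{4274}\right) \left(- \frac{1}{2597111}\right) = \left(- \frac{12798847741}{4274}\right) \left(- \frac{1}{2597111}\right) = \frac{12798847741}{11100052414}$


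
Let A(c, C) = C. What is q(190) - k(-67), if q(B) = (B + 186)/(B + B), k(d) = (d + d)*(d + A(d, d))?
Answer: -1705726/95 ≈ -17955.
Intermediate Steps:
k(d) = 4*d**2 (k(d) = (d + d)*(d + d) = (2*d)*(2*d) = 4*d**2)
q(B) = (186 + B)/(2*B) (q(B) = (186 + B)/((2*B)) = (186 + B)*(1/(2*B)) = (186 + B)/(2*B))
q(190) - k(-67) = (1/2)*(186 + 190)/190 - 4*(-67)**2 = (1/2)*(1/190)*376 - 4*4489 = 94/95 - 1*17956 = 94/95 - 17956 = -1705726/95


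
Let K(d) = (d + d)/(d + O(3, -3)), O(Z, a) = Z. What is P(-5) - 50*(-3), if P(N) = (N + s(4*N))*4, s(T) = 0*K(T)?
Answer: 130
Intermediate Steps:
K(d) = 2*d/(3 + d) (K(d) = (d + d)/(d + 3) = (2*d)/(3 + d) = 2*d/(3 + d))
s(T) = 0 (s(T) = 0*(2*T/(3 + T)) = 0)
P(N) = 4*N (P(N) = (N + 0)*4 = N*4 = 4*N)
P(-5) - 50*(-3) = 4*(-5) - 50*(-3) = -20 + 150 = 130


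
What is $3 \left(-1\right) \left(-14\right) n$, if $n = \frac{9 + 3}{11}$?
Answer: $\frac{504}{11} \approx 45.818$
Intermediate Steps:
$n = \frac{12}{11}$ ($n = 12 \cdot \frac{1}{11} = \frac{12}{11} \approx 1.0909$)
$3 \left(-1\right) \left(-14\right) n = 3 \left(-1\right) \left(-14\right) \frac{12}{11} = \left(-3\right) \left(-14\right) \frac{12}{11} = 42 \cdot \frac{12}{11} = \frac{504}{11}$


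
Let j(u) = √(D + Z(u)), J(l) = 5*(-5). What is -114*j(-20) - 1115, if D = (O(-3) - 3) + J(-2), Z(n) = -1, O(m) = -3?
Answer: -1115 - 456*I*√2 ≈ -1115.0 - 644.88*I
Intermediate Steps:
J(l) = -25
D = -31 (D = (-3 - 3) - 25 = -6 - 25 = -31)
j(u) = 4*I*√2 (j(u) = √(-31 - 1) = √(-32) = 4*I*√2)
-114*j(-20) - 1115 = -456*I*√2 - 1115 = -1115 - 456*I*√2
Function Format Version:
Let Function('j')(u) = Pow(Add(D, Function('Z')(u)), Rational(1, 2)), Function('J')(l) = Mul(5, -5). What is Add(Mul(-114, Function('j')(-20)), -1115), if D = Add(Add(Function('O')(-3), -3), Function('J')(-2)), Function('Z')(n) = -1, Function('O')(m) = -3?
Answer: Add(-1115, Mul(-456, I, Pow(2, Rational(1, 2)))) ≈ Add(-1115.0, Mul(-644.88, I))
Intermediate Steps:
Function('J')(l) = -25
D = -31 (D = Add(Add(-3, -3), -25) = Add(-6, -25) = -31)
Function('j')(u) = Mul(4, I, Pow(2, Rational(1, 2))) (Function('j')(u) = Pow(Add(-31, -1), Rational(1, 2)) = Pow(-32, Rational(1, 2)) = Mul(4, I, Pow(2, Rational(1, 2))))
Add(Mul(-114, Function('j')(-20)), -1115) = Add(Mul(-114, Mul(4, I, Pow(2, Rational(1, 2)))), -1115) = Add(Mul(-456, I, Pow(2, Rational(1, 2))), -1115) = Add(-1115, Mul(-456, I, Pow(2, Rational(1, 2))))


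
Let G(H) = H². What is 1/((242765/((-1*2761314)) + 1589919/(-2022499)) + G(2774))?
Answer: 5584754803686/42975107774471286835 ≈ 1.2995e-7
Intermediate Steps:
1/((242765/((-1*2761314)) + 1589919/(-2022499)) + G(2774)) = 1/((242765/((-1*2761314)) + 1589919/(-2022499)) + 2774²) = 1/((242765/(-2761314) + 1589919*(-1/2022499)) + 7695076) = 1/((242765*(-1/2761314) - 1589919/2022499) + 7695076) = 1/((-242765/2761314 - 1589919/2022499) + 7695076) = 1/(-4881257563301/5584754803686 + 7695076) = 1/(42975107774471286835/5584754803686) = 5584754803686/42975107774471286835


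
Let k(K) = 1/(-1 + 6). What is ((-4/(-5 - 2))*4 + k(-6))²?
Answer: 7569/1225 ≈ 6.1788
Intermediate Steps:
k(K) = ⅕ (k(K) = 1/5 = ⅕)
((-4/(-5 - 2))*4 + k(-6))² = ((-4/(-5 - 2))*4 + ⅕)² = ((-4/(-7))*4 + ⅕)² = (-⅐*(-4)*4 + ⅕)² = ((4/7)*4 + ⅕)² = (16/7 + ⅕)² = (87/35)² = 7569/1225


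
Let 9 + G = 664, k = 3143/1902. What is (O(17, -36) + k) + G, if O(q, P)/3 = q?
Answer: 1345955/1902 ≈ 707.65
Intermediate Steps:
O(q, P) = 3*q
k = 3143/1902 (k = 3143*(1/1902) = 3143/1902 ≈ 1.6525)
G = 655 (G = -9 + 664 = 655)
(O(17, -36) + k) + G = (3*17 + 3143/1902) + 655 = (51 + 3143/1902) + 655 = 100145/1902 + 655 = 1345955/1902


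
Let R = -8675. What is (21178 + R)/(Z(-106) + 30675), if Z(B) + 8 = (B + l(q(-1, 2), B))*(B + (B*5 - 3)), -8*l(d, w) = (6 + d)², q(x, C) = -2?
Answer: 12503/99679 ≈ 0.12543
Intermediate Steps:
l(d, w) = -(6 + d)²/8
Z(B) = -8 + (-3 + 6*B)*(-2 + B) (Z(B) = -8 + (B - (6 - 2)²/8)*(B + (B*5 - 3)) = -8 + (B - ⅛*4²)*(B + (5*B - 3)) = -8 + (B - ⅛*16)*(B + (-3 + 5*B)) = -8 + (B - 2)*(-3 + 6*B) = -8 + (-2 + B)*(-3 + 6*B) = -8 + (-3 + 6*B)*(-2 + B))
(21178 + R)/(Z(-106) + 30675) = (21178 - 8675)/((-2 - 15*(-106) + 6*(-106)²) + 30675) = 12503/((-2 + 1590 + 6*11236) + 30675) = 12503/((-2 + 1590 + 67416) + 30675) = 12503/(69004 + 30675) = 12503/99679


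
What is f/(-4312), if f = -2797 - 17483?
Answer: 2535/539 ≈ 4.7032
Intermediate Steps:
f = -20280
f/(-4312) = -20280/(-4312) = -20280*(-1/4312) = 2535/539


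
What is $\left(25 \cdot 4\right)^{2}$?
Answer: $10000$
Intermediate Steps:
$\left(25 \cdot 4\right)^{2} = 100^{2} = 10000$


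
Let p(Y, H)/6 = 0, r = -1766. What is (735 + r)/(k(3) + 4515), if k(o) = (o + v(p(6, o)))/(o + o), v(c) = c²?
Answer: -2062/9031 ≈ -0.22832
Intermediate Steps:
p(Y, H) = 0 (p(Y, H) = 6*0 = 0)
k(o) = ½ (k(o) = (o + 0²)/(o + o) = (o + 0)/((2*o)) = o*(1/(2*o)) = ½)
(735 + r)/(k(3) + 4515) = (735 - 1766)/(½ + 4515) = -1031/9031/2 = -1031*2/9031 = -2062/9031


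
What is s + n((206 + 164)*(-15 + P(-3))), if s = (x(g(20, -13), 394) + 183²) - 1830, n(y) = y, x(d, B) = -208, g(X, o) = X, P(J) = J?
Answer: 24791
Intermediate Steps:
s = 31451 (s = (-208 + 183²) - 1830 = (-208 + 33489) - 1830 = 33281 - 1830 = 31451)
s + n((206 + 164)*(-15 + P(-3))) = 31451 + (206 + 164)*(-15 - 3) = 31451 + 370*(-18) = 31451 - 6660 = 24791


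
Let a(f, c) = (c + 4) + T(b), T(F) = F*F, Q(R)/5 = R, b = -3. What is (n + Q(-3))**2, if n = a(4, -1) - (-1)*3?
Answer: 0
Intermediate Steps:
Q(R) = 5*R
T(F) = F**2
a(f, c) = 13 + c (a(f, c) = (c + 4) + (-3)**2 = (4 + c) + 9 = 13 + c)
n = 15 (n = (13 - 1) - (-1)*3 = 12 - 1*(-3) = 12 + 3 = 15)
(n + Q(-3))**2 = (15 + 5*(-3))**2 = (15 - 15)**2 = 0**2 = 0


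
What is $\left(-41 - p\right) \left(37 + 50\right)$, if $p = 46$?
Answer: $-7569$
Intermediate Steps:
$\left(-41 - p\right) \left(37 + 50\right) = \left(-41 - 46\right) \left(37 + 50\right) = \left(-41 - 46\right) 87 = \left(-87\right) 87 = -7569$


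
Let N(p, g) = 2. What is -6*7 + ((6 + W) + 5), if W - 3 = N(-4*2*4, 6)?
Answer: -26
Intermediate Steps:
W = 5 (W = 3 + 2 = 5)
-6*7 + ((6 + W) + 5) = -6*7 + ((6 + 5) + 5) = -42 + (11 + 5) = -42 + 16 = -26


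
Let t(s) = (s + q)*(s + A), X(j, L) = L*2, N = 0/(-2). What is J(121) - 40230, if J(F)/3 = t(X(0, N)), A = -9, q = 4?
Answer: -40338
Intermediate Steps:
N = 0 (N = 0*(-1/2) = 0)
X(j, L) = 2*L
t(s) = (-9 + s)*(4 + s) (t(s) = (s + 4)*(s - 9) = (4 + s)*(-9 + s) = (-9 + s)*(4 + s))
J(F) = -108 (J(F) = 3*(-36 + (2*0)**2 - 10*0) = 3*(-36 + 0**2 - 5*0) = 3*(-36 + 0 + 0) = 3*(-36) = -108)
J(121) - 40230 = -108 - 40230 = -40338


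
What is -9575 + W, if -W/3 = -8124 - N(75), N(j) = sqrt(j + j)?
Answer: 14797 + 15*sqrt(6) ≈ 14834.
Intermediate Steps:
N(j) = sqrt(2)*sqrt(j) (N(j) = sqrt(2*j) = sqrt(2)*sqrt(j))
W = 24372 + 15*sqrt(6) (W = -3*(-8124 - sqrt(2)*sqrt(75)) = -3*(-8124 - sqrt(2)*5*sqrt(3)) = -3*(-8124 - 5*sqrt(6)) = 24372 + 15*sqrt(6) ≈ 24409.)
-9575 + W = -9575 + (24372 + 15*sqrt(6)) = 14797 + 15*sqrt(6)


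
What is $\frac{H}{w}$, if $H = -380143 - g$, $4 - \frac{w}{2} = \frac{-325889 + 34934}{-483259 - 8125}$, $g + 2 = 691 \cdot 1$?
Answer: $- \frac{93567375744}{1674581} \approx -55875.0$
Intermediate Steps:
$g = 689$ ($g = -2 + 691 \cdot 1 = -2 + 691 = 689$)
$w = \frac{1674581}{245692}$ ($w = 8 - 2 \frac{-325889 + 34934}{-483259 - 8125} = 8 - 2 \left(- \frac{290955}{-491384}\right) = 8 - 2 \left(\left(-290955\right) \left(- \frac{1}{491384}\right)\right) = 8 - \frac{290955}{245692} = \frac{1674581}{245692} \approx 6.8158$)
$H = -380832$ ($H = -380143 - 689 = -380832$)
$\frac{H}{w} = - \frac{380832}{\frac{1674581}{245692}} = \left(-380832\right) \frac{245692}{1674581} = - \frac{93567375744}{1674581}$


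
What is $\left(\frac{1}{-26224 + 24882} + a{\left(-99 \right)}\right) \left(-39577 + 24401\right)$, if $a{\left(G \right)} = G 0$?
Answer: $\frac{7588}{671} \approx 11.309$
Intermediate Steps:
$a{\left(G \right)} = 0$
$\left(\frac{1}{-26224 + 24882} + a{\left(-99 \right)}\right) \left(-39577 + 24401\right) = \left(\frac{1}{-26224 + 24882} + 0\right) \left(-39577 + 24401\right) = \left(\frac{1}{-1342} + 0\right) \left(-15176\right) = \left(- \frac{1}{1342} + 0\right) \left(-15176\right) = \left(- \frac{1}{1342}\right) \left(-15176\right) = \frac{7588}{671}$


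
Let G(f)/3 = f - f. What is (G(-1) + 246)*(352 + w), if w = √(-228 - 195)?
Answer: 86592 + 738*I*√47 ≈ 86592.0 + 5059.5*I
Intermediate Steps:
G(f) = 0 (G(f) = 3*(f - f) = 3*0 = 0)
w = 3*I*√47 (w = √(-423) = 3*I*√47 ≈ 20.567*I)
(G(-1) + 246)*(352 + w) = (0 + 246)*(352 + 3*I*√47) = 246*(352 + 3*I*√47) = 86592 + 738*I*√47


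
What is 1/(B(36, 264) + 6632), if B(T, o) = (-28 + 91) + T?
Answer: 1/6731 ≈ 0.00014857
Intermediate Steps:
B(T, o) = 63 + T
1/(B(36, 264) + 6632) = 1/((63 + 36) + 6632) = 1/(99 + 6632) = 1/6731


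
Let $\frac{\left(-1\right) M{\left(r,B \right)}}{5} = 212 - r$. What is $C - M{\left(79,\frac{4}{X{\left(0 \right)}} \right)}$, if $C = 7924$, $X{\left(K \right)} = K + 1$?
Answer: $8589$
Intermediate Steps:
$X{\left(K \right)} = 1 + K$
$M{\left(r,B \right)} = -1060 + 5 r$ ($M{\left(r,B \right)} = - 5 \left(212 - r\right) = -1060 + 5 r$)
$C - M{\left(79,\frac{4}{X{\left(0 \right)}} \right)} = 7924 - \left(-1060 + 5 \cdot 79\right) = 7924 - \left(-1060 + 395\right) = 7924 - -665 = 7924 + 665 = 8589$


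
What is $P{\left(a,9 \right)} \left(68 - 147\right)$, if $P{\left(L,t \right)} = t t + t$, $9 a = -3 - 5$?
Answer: $-7110$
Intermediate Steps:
$a = - \frac{8}{9}$ ($a = \frac{-3 - 5}{9} = \frac{1}{9} \left(-8\right) = - \frac{8}{9} \approx -0.88889$)
$P{\left(L,t \right)} = t + t^{2}$ ($P{\left(L,t \right)} = t^{2} + t = t + t^{2}$)
$P{\left(a,9 \right)} \left(68 - 147\right) = 9 \left(1 + 9\right) \left(68 - 147\right) = 9 \cdot 10 \left(-79\right) = 90 \left(-79\right) = -7110$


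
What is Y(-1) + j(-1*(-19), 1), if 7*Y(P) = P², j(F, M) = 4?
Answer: 29/7 ≈ 4.1429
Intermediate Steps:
Y(P) = P²/7
Y(-1) + j(-1*(-19), 1) = (⅐)*(-1)² + 4 = (⅐)*1 + 4 = ⅐ + 4 = 29/7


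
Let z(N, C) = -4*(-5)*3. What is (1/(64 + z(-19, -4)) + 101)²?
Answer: 156875625/15376 ≈ 10203.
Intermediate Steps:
z(N, C) = 60 (z(N, C) = 20*3 = 60)
(1/(64 + z(-19, -4)) + 101)² = (1/(64 + 60) + 101)² = (1/124 + 101)² = (12525/124)² = 156875625/15376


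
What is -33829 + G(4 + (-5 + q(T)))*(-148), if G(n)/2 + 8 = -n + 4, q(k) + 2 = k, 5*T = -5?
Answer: -33829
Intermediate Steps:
T = -1 (T = (⅕)*(-5) = -1)
q(k) = -2 + k
G(n) = -8 - 2*n (G(n) = -16 + 2*(-n + 4) = -16 + 2*(4 - n) = -16 + (8 - 2*n) = -8 - 2*n)
-33829 + G(4 + (-5 + q(T)))*(-148) = -33829 + (-8 - 2*(4 + (-5 + (-2 - 1))))*(-148) = -33829 + (-8 - 2*(4 + (-5 - 3)))*(-148) = -33829 + (-8 - 2*(4 - 8))*(-148) = -33829 + (-8 - 2*(-4))*(-148) = -33829 + (-8 + 8)*(-148) = -33829 + 0*(-148) = -33829 + 0 = -33829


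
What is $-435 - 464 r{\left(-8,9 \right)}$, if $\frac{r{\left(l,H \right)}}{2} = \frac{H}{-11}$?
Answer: $\frac{3567}{11} \approx 324.27$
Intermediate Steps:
$r{\left(l,H \right)} = - \frac{2 H}{11}$ ($r{\left(l,H \right)} = 2 \frac{H}{-11} = 2 H \left(- \frac{1}{11}\right) = 2 \left(- \frac{H}{11}\right) = - \frac{2 H}{11}$)
$-435 - 464 r{\left(-8,9 \right)} = -435 - 464 \left(\left(- \frac{2}{11}\right) 9\right) = -435 - - \frac{8352}{11} = -435 + \frac{8352}{11} = \frac{3567}{11}$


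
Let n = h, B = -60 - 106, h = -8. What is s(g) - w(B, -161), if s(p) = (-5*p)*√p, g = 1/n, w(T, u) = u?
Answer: 161 + 5*I*√2/32 ≈ 161.0 + 0.22097*I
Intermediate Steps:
B = -166
n = -8
g = -⅛ (g = 1/(-8) = -⅛ ≈ -0.12500)
s(p) = -5*p^(3/2)
s(g) - w(B, -161) = -(-5)*I*√2/32 - 1*(-161) = -(-5)*I*√2/32 + 161 = 5*I*√2/32 + 161 = 161 + 5*I*√2/32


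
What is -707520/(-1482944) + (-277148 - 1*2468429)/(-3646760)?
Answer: 103932696467/84499075960 ≈ 1.2300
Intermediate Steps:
-707520/(-1482944) + (-277148 - 1*2468429)/(-3646760) = -707520*(-1/1482944) + (-277148 - 2468429)*(-1/3646760) = 11055/23171 - 2745577*(-1/3646760) = 11055/23171 + 2745577/3646760 = 103932696467/84499075960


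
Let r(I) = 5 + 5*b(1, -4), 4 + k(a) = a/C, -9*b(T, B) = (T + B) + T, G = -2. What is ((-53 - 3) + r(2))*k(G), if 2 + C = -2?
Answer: 3143/18 ≈ 174.61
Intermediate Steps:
C = -4 (C = -2 - 2 = -4)
b(T, B) = -2*T/9 - B/9 (b(T, B) = -((T + B) + T)/9 = -((B + T) + T)/9 = -(B + 2*T)/9 = -2*T/9 - B/9)
k(a) = -4 - a/4 (k(a) = -4 + a/(-4) = -4 + a*(-¼) = -4 - a/4)
r(I) = 55/9 (r(I) = 5 + 5*(-2/9*1 - ⅑*(-4)) = 5 + 5*(-2/9 + 4/9) = 5 + 5*(2/9) = 5 + 10/9 = 55/9)
((-53 - 3) + r(2))*k(G) = ((-53 - 3) + 55/9)*(-4 - ¼*(-2)) = (-56 + 55/9)*(-4 + ½) = -449/9*(-7/2) = 3143/18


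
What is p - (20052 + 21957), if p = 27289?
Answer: -14720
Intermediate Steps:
p - (20052 + 21957) = 27289 - (20052 + 21957) = 27289 - 1*42009 = 27289 - 42009 = -14720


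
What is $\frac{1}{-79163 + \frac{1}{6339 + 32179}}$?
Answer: $- \frac{38518}{3049200433} \approx -1.2632 \cdot 10^{-5}$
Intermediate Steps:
$\frac{1}{-79163 + \frac{1}{6339 + 32179}} = \frac{1}{-79163 + \frac{1}{38518}} = \frac{1}{- \frac{3049200433}{38518}} = - \frac{38518}{3049200433}$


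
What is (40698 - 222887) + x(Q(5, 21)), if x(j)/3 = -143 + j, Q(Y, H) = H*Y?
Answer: -182303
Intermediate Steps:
x(j) = -429 + 3*j (x(j) = 3*(-143 + j) = -429 + 3*j)
(40698 - 222887) + x(Q(5, 21)) = (40698 - 222887) + (-429 + 3*(21*5)) = -182189 + (-429 + 3*105) = -182189 + (-429 + 315) = -182189 - 114 = -182303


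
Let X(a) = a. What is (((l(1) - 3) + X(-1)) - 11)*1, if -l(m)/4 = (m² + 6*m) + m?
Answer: -47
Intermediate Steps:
l(m) = -28*m - 4*m² (l(m) = -4*((m² + 6*m) + m) = -4*(m² + 7*m) = -28*m - 4*m²)
(((l(1) - 3) + X(-1)) - 11)*1 = (((-4*1*(7 + 1) - 3) - 1) - 11)*1 = (((-4*1*8 - 3) - 1) - 11)*1 = (((-32 - 3) - 1) - 11)*1 = ((-35 - 1) - 11)*1 = (-36 - 11)*1 = -47*1 = -47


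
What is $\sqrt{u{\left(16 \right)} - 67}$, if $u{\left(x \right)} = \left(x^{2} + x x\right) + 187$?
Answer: $2 \sqrt{158} \approx 25.14$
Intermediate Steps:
$u{\left(x \right)} = 187 + 2 x^{2}$ ($u{\left(x \right)} = \left(x^{2} + x^{2}\right) + 187 = 2 x^{2} + 187 = 187 + 2 x^{2}$)
$\sqrt{u{\left(16 \right)} - 67} = \sqrt{\left(187 + 2 \cdot 16^{2}\right) - 67} = \sqrt{\left(187 + 2 \cdot 256\right) - 67} = \sqrt{\left(187 + 512\right) - 67} = \sqrt{699 - 67} = \sqrt{632} = 2 \sqrt{158}$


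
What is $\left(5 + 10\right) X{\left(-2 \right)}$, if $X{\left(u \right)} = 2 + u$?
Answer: $0$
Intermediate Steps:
$\left(5 + 10\right) X{\left(-2 \right)} = \left(5 + 10\right) \left(2 - 2\right) = 15 \cdot 0 = 0$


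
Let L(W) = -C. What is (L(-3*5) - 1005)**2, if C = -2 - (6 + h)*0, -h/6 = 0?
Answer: 1006009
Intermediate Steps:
h = 0 (h = -6*0 = 0)
C = -2 (C = -2 - (6 + 0)*0 = -2 - 6*0 = -2 - 1*0 = -2 + 0 = -2)
L(W) = 2 (L(W) = -1*(-2) = 2)
(L(-3*5) - 1005)**2 = (2 - 1005)**2 = (-1003)**2 = 1006009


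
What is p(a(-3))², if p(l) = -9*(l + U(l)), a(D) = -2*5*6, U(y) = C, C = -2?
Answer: 311364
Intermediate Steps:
U(y) = -2
a(D) = -60 (a(D) = -10*6 = -60)
p(l) = 18 - 9*l (p(l) = -9*(l - 2) = -9*(-2 + l) = 18 - 9*l)
p(a(-3))² = (18 - 9*(-60))² = (18 + 540)² = 558² = 311364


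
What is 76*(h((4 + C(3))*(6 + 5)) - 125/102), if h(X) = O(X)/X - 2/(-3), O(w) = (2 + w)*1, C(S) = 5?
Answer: 59014/1683 ≈ 35.065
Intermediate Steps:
O(w) = 2 + w
h(X) = 2/3 + (2 + X)/X (h(X) = (2 + X)/X - 2/(-3) = (2 + X)/X - 2*(-1/3) = (2 + X)/X + 2/3 = 2/3 + (2 + X)/X)
76*(h((4 + C(3))*(6 + 5)) - 125/102) = 76*((5/3 + 2/(((4 + 5)*(6 + 5)))) - 125/102) = 76*((5/3 + 2/((9*11))) - 125*1/102) = 76*((5/3 + 2/99) - 125/102) = 76*(167/99 - 125/102) = 76*(1553/3366) = 59014/1683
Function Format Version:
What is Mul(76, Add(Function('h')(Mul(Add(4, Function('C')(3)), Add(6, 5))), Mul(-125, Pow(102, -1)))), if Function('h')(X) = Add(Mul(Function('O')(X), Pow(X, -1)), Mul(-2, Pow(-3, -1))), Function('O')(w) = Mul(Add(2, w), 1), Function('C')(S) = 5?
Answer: Rational(59014, 1683) ≈ 35.065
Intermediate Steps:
Function('O')(w) = Add(2, w)
Function('h')(X) = Add(Rational(2, 3), Mul(Pow(X, -1), Add(2, X))) (Function('h')(X) = Add(Mul(Add(2, X), Pow(X, -1)), Mul(-2, Pow(-3, -1))) = Add(Mul(Pow(X, -1), Add(2, X)), Mul(-2, Rational(-1, 3))) = Add(Mul(Pow(X, -1), Add(2, X)), Rational(2, 3)) = Add(Rational(2, 3), Mul(Pow(X, -1), Add(2, X))))
Mul(76, Add(Function('h')(Mul(Add(4, Function('C')(3)), Add(6, 5))), Mul(-125, Pow(102, -1)))) = Mul(76, Add(Add(Rational(5, 3), Mul(2, Pow(Mul(Add(4, 5), Add(6, 5)), -1))), Mul(-125, Pow(102, -1)))) = Mul(76, Add(Add(Rational(5, 3), Mul(2, Pow(Mul(9, 11), -1))), Mul(-125, Rational(1, 102)))) = Mul(76, Add(Add(Rational(5, 3), Mul(2, Pow(99, -1))), Rational(-125, 102))) = Mul(76, Add(Add(Rational(5, 3), Mul(2, Rational(1, 99))), Rational(-125, 102))) = Mul(76, Add(Add(Rational(5, 3), Rational(2, 99)), Rational(-125, 102))) = Mul(76, Add(Rational(167, 99), Rational(-125, 102))) = Mul(76, Rational(1553, 3366)) = Rational(59014, 1683)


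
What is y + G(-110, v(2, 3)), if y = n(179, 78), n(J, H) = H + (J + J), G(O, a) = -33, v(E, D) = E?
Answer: 403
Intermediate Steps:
n(J, H) = H + 2*J
y = 436 (y = 78 + 2*179 = 78 + 358 = 436)
y + G(-110, v(2, 3)) = 436 - 33 = 403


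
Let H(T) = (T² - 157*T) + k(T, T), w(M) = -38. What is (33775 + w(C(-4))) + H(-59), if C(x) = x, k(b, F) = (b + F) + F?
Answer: 46304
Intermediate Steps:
k(b, F) = b + 2*F (k(b, F) = (F + b) + F = b + 2*F)
H(T) = T² - 154*T (H(T) = (T² - 157*T) + (T + 2*T) = (T² - 157*T) + 3*T = T² - 154*T)
(33775 + w(C(-4))) + H(-59) = (33775 - 38) - 59*(-154 - 59) = 33737 - 59*(-213) = 33737 + 12567 = 46304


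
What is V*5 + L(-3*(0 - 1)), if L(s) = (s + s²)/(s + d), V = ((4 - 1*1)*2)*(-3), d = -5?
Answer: -96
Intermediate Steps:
V = -18 (V = ((4 - 1)*2)*(-3) = (3*2)*(-3) = 6*(-3) = -18)
L(s) = (s + s²)/(-5 + s) (L(s) = (s + s²)/(s - 5) = (s + s²)/(-5 + s))
V*5 + L(-3*(0 - 1)) = -18*5 + (-3*(0 - 1))*(1 - 3*(0 - 1))/(-5 - 3*(0 - 1)) = -90 + (-3*(-1))*(1 - 3*(-1))/(-5 - 3*(-1)) = -90 + 3*(1 + 3)/(-5 + 3) = -90 + 3*4/(-2) = -90 + 3*(-½)*4 = -90 - 6 = -96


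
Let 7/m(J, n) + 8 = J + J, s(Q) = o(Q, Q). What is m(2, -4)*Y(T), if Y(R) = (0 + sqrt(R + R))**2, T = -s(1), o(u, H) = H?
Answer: 7/2 ≈ 3.5000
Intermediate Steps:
s(Q) = Q
m(J, n) = 7/(-8 + 2*J) (m(J, n) = 7/(-8 + (J + J)) = 7/(-8 + 2*J))
T = -1 (T = -1*1 = -1)
Y(R) = 2*R (Y(R) = (0 + sqrt(2*R))**2 = (0 + sqrt(2)*sqrt(R))**2 = (sqrt(2)*sqrt(R))**2 = 2*R)
m(2, -4)*Y(T) = (7/(2*(-4 + 2)))*(2*(-1)) = ((7/2)/(-2))*(-2) = ((7/2)*(-1/2))*(-2) = -7/4*(-2) = 7/2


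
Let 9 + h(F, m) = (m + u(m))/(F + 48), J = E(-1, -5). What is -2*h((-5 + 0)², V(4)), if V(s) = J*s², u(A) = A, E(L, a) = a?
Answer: 1634/73 ≈ 22.384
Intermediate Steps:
J = -5
V(s) = -5*s²
h(F, m) = -9 + 2*m/(48 + F) (h(F, m) = -9 + (m + m)/(F + 48) = -9 + (2*m)/(48 + F) = -9 + 2*m/(48 + F))
-2*h((-5 + 0)², V(4)) = -2*(-432 - 9*(-5 + 0)² + 2*(-5*4²))/(48 + (-5 + 0)²) = -2*(-432 - 9*(-5)² + 2*(-5*16))/(48 + (-5)²) = -2*(-432 - 9*25 + 2*(-80))/(48 + 25) = -2*(-432 - 225 - 160)/73 = -2*(-817)/73 = -2*(-817/73) = 1634/73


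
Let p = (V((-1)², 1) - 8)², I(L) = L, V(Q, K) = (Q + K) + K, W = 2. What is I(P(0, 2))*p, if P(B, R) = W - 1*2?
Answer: 0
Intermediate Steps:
V(Q, K) = Q + 2*K (V(Q, K) = (K + Q) + K = Q + 2*K)
P(B, R) = 0 (P(B, R) = 2 - 1*2 = 2 - 2 = 0)
p = 25 (p = (((-1)² + 2*1) - 8)² = ((1 + 2) - 8)² = (3 - 8)² = (-5)² = 25)
I(P(0, 2))*p = 0*25 = 0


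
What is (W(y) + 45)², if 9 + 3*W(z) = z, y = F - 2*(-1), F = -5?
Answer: 1681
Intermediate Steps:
y = -3 (y = -5 - 2*(-1) = -5 + 2 = -3)
W(z) = -3 + z/3
(W(y) + 45)² = ((-3 + (⅓)*(-3)) + 45)² = ((-3 - 1) + 45)² = (-4 + 45)² = 41² = 1681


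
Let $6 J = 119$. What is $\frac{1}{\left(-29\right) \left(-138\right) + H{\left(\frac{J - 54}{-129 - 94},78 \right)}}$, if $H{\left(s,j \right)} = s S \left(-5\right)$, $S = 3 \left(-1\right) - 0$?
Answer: $\frac{446}{1785917} \approx 0.00024973$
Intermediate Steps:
$J = \frac{119}{6}$ ($J = \frac{1}{6} \cdot 119 = \frac{119}{6} \approx 19.833$)
$S = -3$ ($S = -3 + 0 = -3$)
$H{\left(s,j \right)} = 15 s$ ($H{\left(s,j \right)} = s \left(-3\right) \left(-5\right) = - 3 s \left(-5\right) = 15 s$)
$\frac{1}{\left(-29\right) \left(-138\right) + H{\left(\frac{J - 54}{-129 - 94},78 \right)}} = \frac{1}{\left(-29\right) \left(-138\right) + 15 \frac{\frac{119}{6} - 54}{-129 - 94}} = \frac{1}{4002 + 15 \left(- \frac{205}{6 \left(-223\right)}\right)} = \frac{1}{4002 + 15 \left(\left(- \frac{205}{6}\right) \left(- \frac{1}{223}\right)\right)} = \frac{1}{4002 + 15 \cdot \frac{205}{1338}} = \frac{1}{4002 + \frac{1025}{446}} = \frac{1}{\frac{1785917}{446}} = \frac{446}{1785917}$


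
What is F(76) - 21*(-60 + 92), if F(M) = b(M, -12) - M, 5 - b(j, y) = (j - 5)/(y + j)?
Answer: -47623/64 ≈ -744.11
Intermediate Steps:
b(j, y) = 5 - (-5 + j)/(j + y) (b(j, y) = 5 - (j - 5)/(y + j) = 5 - (-5 + j)/(j + y))
F(M) = -M + (-55 + 4*M)/(-12 + M) (F(M) = (5 + 4*M + 5*(-12))/(M - 12) - M = (5 + 4*M - 60)/(-12 + M) - M = (-55 + 4*M)/(-12 + M) - M = -M + (-55 + 4*M)/(-12 + M))
F(76) - 21*(-60 + 92) = (-55 - 1*76² + 16*76)/(-12 + 76) - 21*(-60 + 92) = (-55 - 1*5776 + 1216)/64 - 21*32 = (-55 - 5776 + 1216)/64 - 672 = (1/64)*(-4615) - 672 = -4615/64 - 672 = -47623/64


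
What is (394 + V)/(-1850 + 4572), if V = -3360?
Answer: -1483/1361 ≈ -1.0896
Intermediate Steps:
(394 + V)/(-1850 + 4572) = (394 - 3360)/(-1850 + 4572) = -2966/2722 = -2966*1/2722 = -1483/1361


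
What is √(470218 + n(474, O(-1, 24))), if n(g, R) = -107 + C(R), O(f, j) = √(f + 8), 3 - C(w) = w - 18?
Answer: √(470132 - √7) ≈ 685.66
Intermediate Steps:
C(w) = 21 - w (C(w) = 3 - (w - 18) = 3 - (-18 + w) = 3 + (18 - w) = 21 - w)
O(f, j) = √(8 + f)
n(g, R) = -86 - R (n(g, R) = -107 + (21 - R) = -86 - R)
√(470218 + n(474, O(-1, 24))) = √(470218 + (-86 - √(8 - 1))) = √(470218 + (-86 - √7)) = √(470132 - √7)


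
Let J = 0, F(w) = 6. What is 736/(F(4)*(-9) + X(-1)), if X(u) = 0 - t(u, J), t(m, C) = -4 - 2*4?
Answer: -368/21 ≈ -17.524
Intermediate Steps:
t(m, C) = -12 (t(m, C) = -4 - 8 = -12)
X(u) = 12 (X(u) = 0 - 1*(-12) = 0 + 12 = 12)
736/(F(4)*(-9) + X(-1)) = 736/(6*(-9) + 12) = 736/(-54 + 12) = 736/(-42) = 736*(-1/42) = -368/21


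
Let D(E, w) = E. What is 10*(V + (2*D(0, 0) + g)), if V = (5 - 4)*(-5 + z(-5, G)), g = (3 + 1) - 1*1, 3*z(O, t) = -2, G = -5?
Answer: -80/3 ≈ -26.667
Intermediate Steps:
z(O, t) = -2/3 (z(O, t) = (1/3)*(-2) = -2/3)
g = 3 (g = 4 - 1 = 3)
V = -17/3 (V = (5 - 4)*(-5 - 2/3) = 1*(-17/3) = -17/3 ≈ -5.6667)
10*(V + (2*D(0, 0) + g)) = 10*(-17/3 + (2*0 + 3)) = 10*(-17/3 + (0 + 3)) = 10*(-17/3 + 3) = 10*(-8/3) = -80/3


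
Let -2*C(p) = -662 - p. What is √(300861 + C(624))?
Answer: 8*√4711 ≈ 549.09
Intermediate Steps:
C(p) = 331 + p/2 (C(p) = -(-662 - p)/2 = 331 + p/2)
√(300861 + C(624)) = √(300861 + (331 + (½)*624)) = √(300861 + (331 + 312)) = √(300861 + 643) = √301504 = 8*√4711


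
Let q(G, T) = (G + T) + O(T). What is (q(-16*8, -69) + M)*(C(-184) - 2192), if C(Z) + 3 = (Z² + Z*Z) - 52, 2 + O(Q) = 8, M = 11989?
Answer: 772356070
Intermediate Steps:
O(Q) = 6 (O(Q) = -2 + 8 = 6)
C(Z) = -55 + 2*Z² (C(Z) = -3 + ((Z² + Z*Z) - 52) = -3 + ((Z² + Z²) - 52) = -3 + (2*Z² - 52) = -3 + (-52 + 2*Z²) = -55 + 2*Z²)
q(G, T) = 6 + G + T (q(G, T) = (G + T) + 6 = 6 + G + T)
(q(-16*8, -69) + M)*(C(-184) - 2192) = ((6 - 16*8 - 69) + 11989)*((-55 + 2*(-184)²) - 2192) = ((6 - 128 - 69) + 11989)*((-55 + 2*33856) - 2192) = (-191 + 11989)*((-55 + 67712) - 2192) = 11798*(67657 - 2192) = 11798*65465 = 772356070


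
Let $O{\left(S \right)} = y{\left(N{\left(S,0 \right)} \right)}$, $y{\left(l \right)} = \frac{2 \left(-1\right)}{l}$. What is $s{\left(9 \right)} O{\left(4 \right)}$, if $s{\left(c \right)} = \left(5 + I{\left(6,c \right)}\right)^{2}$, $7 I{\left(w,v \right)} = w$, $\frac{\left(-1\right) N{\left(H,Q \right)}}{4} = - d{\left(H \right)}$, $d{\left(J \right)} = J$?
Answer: $- \frac{1681}{392} \approx -4.2883$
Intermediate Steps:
$N{\left(H,Q \right)} = 4 H$ ($N{\left(H,Q \right)} = - 4 \left(- H\right) = 4 H$)
$y{\left(l \right)} = - \frac{2}{l}$
$O{\left(S \right)} = - \frac{1}{2 S}$ ($O{\left(S \right)} = - \frac{2}{4 S} = - 2 \frac{1}{4 S} = - \frac{1}{2 S}$)
$I{\left(w,v \right)} = \frac{w}{7}$
$s{\left(c \right)} = \frac{1681}{49}$ ($s{\left(c \right)} = \left(5 + \frac{1}{7} \cdot 6\right)^{2} = \left(5 + \frac{6}{7}\right)^{2} = \left(\frac{41}{7}\right)^{2} = \frac{1681}{49}$)
$s{\left(9 \right)} O{\left(4 \right)} = \frac{1681 \left(- \frac{1}{2 \cdot 4}\right)}{49} = \frac{1681 \left(\left(- \frac{1}{2}\right) \frac{1}{4}\right)}{49} = \frac{1681}{49} \left(- \frac{1}{8}\right) = - \frac{1681}{392}$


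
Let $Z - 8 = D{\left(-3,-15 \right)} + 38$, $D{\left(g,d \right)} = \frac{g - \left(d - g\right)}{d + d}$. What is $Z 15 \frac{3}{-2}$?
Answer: $- \frac{4113}{4} \approx -1028.3$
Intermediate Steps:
$D{\left(g,d \right)} = \frac{- d + 2 g}{2 d}$
$Z = \frac{457}{10}$ ($Z = 8 + \left(\frac{-3 - - \frac{15}{2}}{-15} + 38\right) = 8 + \left(- \frac{-3 + \frac{15}{2}}{15} + 38\right) = 8 + \left(\left(- \frac{1}{15}\right) \frac{9}{2} + 38\right) = 8 + \left(- \frac{3}{10} + 38\right) = 8 + \frac{377}{10} = \frac{457}{10} \approx 45.7$)
$Z 15 \frac{3}{-2} = \frac{457 \cdot 15 \frac{3}{-2}}{10} = \frac{457 \cdot 15 \cdot 3 \left(- \frac{1}{2}\right)}{10} = \frac{457 \cdot 15 \left(- \frac{3}{2}\right)}{10} = \frac{457}{10} \left(- \frac{45}{2}\right) = - \frac{4113}{4}$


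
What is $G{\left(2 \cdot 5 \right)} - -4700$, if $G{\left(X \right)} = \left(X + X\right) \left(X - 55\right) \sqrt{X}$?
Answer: $4700 - 900 \sqrt{10} \approx 1853.9$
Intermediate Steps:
$G{\left(X \right)} = 2 X^{\frac{3}{2}} \left(-55 + X\right)$ ($G{\left(X \right)} = 2 X \left(-55 + X\right) \sqrt{X} = 2 X^{\frac{3}{2}} \left(-55 + X\right)$)
$G{\left(2 \cdot 5 \right)} - -4700 = 2 \left(2 \cdot 5\right)^{\frac{3}{2}} \left(-55 + 2 \cdot 5\right) - -4700 = 2 \cdot 10^{\frac{3}{2}} \left(-55 + 10\right) + 4700 = 2 \cdot 10 \sqrt{10} \left(-45\right) + 4700 = - 900 \sqrt{10} + 4700 = 4700 - 900 \sqrt{10}$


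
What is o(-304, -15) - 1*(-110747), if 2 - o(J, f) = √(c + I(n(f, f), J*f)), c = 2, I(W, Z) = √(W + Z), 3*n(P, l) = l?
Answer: 110749 - √(2 + √4555) ≈ 1.1074e+5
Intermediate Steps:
n(P, l) = l/3
o(J, f) = 2 - √(2 + √(f/3 + J*f))
o(-304, -15) - 1*(-110747) = (2 - √(18 + 3*√3*√(-15*(1 + 3*(-304))))/3) - 1*(-110747) = (2 - √(18 + 3*√3*√(-15*(1 - 912)))/3) + 110747 = (2 - √(18 + 3*√3*√(-15*(-911)))/3) + 110747 = (2 - √(18 + 3*√3*√13665)/3) + 110747 = (2 - √(18 + 9*√4555)/3) + 110747 = 110749 - √(18 + 9*√4555)/3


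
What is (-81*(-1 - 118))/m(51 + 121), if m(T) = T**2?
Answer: 9639/29584 ≈ 0.32582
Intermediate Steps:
(-81*(-1 - 118))/m(51 + 121) = (-81*(-1 - 118))/((51 + 121)**2) = (-81*(-119))/(172**2) = 9639/29584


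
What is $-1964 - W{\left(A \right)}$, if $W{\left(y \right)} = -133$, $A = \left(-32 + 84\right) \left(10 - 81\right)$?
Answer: $-1831$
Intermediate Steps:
$A = -3692$ ($A = 52 \left(-71\right) = -3692$)
$-1964 - W{\left(A \right)} = -1964 - -133 = -1964 + 133 = -1831$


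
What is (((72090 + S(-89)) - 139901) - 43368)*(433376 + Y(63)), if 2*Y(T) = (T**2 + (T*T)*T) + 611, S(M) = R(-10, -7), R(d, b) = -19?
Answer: -62347551021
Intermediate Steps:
S(M) = -19
Y(T) = 611/2 + T**2/2 + T**3/2 (Y(T) = ((T**2 + (T*T)*T) + 611)/2 = ((T**2 + T**2*T) + 611)/2 = ((T**2 + T**3) + 611)/2 = (611 + T**2 + T**3)/2 = 611/2 + T**2/2 + T**3/2)
(((72090 + S(-89)) - 139901) - 43368)*(433376 + Y(63)) = (((72090 - 19) - 139901) - 43368)*(433376 + (611/2 + (1/2)*63**2 + (1/2)*63**3)) = ((72071 - 139901) - 43368)*(433376 + (611/2 + (1/2)*3969 + (1/2)*250047)) = (-67830 - 43368)*(433376 + (611/2 + 3969/2 + 250047/2)) = -111198*(433376 + 254627/2) = -111198*1121379/2 = -62347551021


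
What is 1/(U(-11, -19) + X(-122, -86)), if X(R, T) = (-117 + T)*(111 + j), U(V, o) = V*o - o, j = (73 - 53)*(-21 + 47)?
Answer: -1/127865 ≈ -7.8208e-6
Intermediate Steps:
j = 520 (j = 20*26 = 520)
U(V, o) = -o + V*o
X(R, T) = -73827 + 631*T (X(R, T) = (-117 + T)*(111 + 520) = (-117 + T)*631 = -73827 + 631*T)
1/(U(-11, -19) + X(-122, -86)) = 1/(-19*(-1 - 11) + (-73827 + 631*(-86))) = 1/(-19*(-12) + (-73827 - 54266)) = 1/(228 - 128093) = 1/(-127865) = -1/127865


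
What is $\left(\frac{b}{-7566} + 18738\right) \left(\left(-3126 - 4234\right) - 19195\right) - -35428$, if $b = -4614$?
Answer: $- \frac{627433697077}{1261} \approx -4.9757 \cdot 10^{8}$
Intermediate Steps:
$\left(\frac{b}{-7566} + 18738\right) \left(\left(-3126 - 4234\right) - 19195\right) - -35428 = \left(- \frac{4614}{-7566} + 18738\right) \left(\left(-3126 - 4234\right) - 19195\right) - -35428 = \left(\left(-4614\right) \left(- \frac{1}{7566}\right) + 18738\right) \left(-7360 - 19195\right) + 35428 = \left(\frac{769}{1261} + 18738\right) \left(-26555\right) + 35428 = \frac{23629387}{1261} \left(-26555\right) + 35428 = - \frac{627478371785}{1261} + 35428 = - \frac{627433697077}{1261}$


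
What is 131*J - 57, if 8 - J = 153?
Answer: -19052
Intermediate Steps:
J = -145 (J = 8 - 1*153 = 8 - 153 = -145)
131*J - 57 = 131*(-145) - 57 = -18995 - 57 = -19052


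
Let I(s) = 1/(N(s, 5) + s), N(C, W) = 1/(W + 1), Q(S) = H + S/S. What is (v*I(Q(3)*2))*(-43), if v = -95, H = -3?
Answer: -24510/23 ≈ -1065.7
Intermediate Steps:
Q(S) = -2 (Q(S) = -3 + S/S = -3 + 1 = -2)
N(C, W) = 1/(1 + W)
I(s) = 1/(⅙ + s) (I(s) = 1/(1/(1 + 5) + s) = 1/(1/6 + s) = 1/(⅙ + s))
(v*I(Q(3)*2))*(-43) = -570/(1 + 6*(-2*2))*(-43) = -570/(1 + 6*(-4))*(-43) = -570/(1 - 24)*(-43) = -570/(-23)*(-43) = -570*(-1)/23*(-43) = -95*(-6/23)*(-43) = (570/23)*(-43) = -24510/23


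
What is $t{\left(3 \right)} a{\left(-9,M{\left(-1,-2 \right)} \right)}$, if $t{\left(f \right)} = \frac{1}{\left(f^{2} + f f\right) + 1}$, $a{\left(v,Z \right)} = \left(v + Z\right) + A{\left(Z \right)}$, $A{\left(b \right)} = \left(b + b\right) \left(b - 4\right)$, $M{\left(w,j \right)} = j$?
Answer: $\frac{13}{19} \approx 0.68421$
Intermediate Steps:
$A{\left(b \right)} = 2 b \left(-4 + b\right)$
$a{\left(v,Z \right)} = Z + v + 2 Z \left(-4 + Z\right)$ ($a{\left(v,Z \right)} = \left(v + Z\right) + 2 Z \left(-4 + Z\right) = \left(Z + v\right) + 2 Z \left(-4 + Z\right) = Z + v + 2 Z \left(-4 + Z\right)$)
$t{\left(f \right)} = \frac{1}{1 + 2 f^{2}}$ ($t{\left(f \right)} = \frac{1}{\left(f^{2} + f^{2}\right) + 1} = \frac{1}{2 f^{2} + 1} = \frac{1}{1 + 2 f^{2}}$)
$t{\left(3 \right)} a{\left(-9,M{\left(-1,-2 \right)} \right)} = \frac{-2 - 9 + 2 \left(-2\right) \left(-4 - 2\right)}{1 + 2 \cdot 3^{2}} = \frac{-2 - 9 + 2 \left(-2\right) \left(-6\right)}{1 + 2 \cdot 9} = \frac{-2 - 9 + 24}{1 + 18} = \frac{1}{19} \cdot 13 = \frac{13}{19}$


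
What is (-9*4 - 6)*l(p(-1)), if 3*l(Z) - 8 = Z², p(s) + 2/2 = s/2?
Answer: -287/2 ≈ -143.50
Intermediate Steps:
p(s) = -1 + s/2
l(Z) = 8/3 + Z²/3
(-9*4 - 6)*l(p(-1)) = (-9*4 - 6)*(8/3 + (-1 + (½)*(-1))²/3) = (-36 - 6)*(8/3 + (-1 - ½)²/3) = -42*(8/3 + (-3/2)²/3) = -42*(8/3 + (⅓)*(9/4)) = -42*(8/3 + ¾) = -42*41/12 = -287/2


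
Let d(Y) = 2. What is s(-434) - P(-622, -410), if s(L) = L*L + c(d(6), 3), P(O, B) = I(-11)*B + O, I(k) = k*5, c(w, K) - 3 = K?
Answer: 166434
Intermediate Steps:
c(w, K) = 3 + K
I(k) = 5*k
P(O, B) = O - 55*B (P(O, B) = (5*(-11))*B + O = -55*B + O = O - 55*B)
s(L) = 6 + L² (s(L) = L*L + (3 + 3) = L² + 6 = 6 + L²)
s(-434) - P(-622, -410) = (6 + (-434)²) - (-622 - 55*(-410)) = (6 + 188356) - (-622 + 22550) = 188362 - 1*21928 = 188362 - 21928 = 166434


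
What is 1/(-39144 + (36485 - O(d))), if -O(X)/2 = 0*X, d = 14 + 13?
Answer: -1/2659 ≈ -0.00037608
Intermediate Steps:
d = 27
O(X) = 0 (O(X) = -0*X = -2*0 = 0)
1/(-39144 + (36485 - O(d))) = 1/(-39144 + (36485 - 0)) = 1/(-39144 + (36485 - 1*0)) = 1/(-39144 + (36485 + 0)) = 1/(-39144 + 36485) = 1/(-2659) = -1/2659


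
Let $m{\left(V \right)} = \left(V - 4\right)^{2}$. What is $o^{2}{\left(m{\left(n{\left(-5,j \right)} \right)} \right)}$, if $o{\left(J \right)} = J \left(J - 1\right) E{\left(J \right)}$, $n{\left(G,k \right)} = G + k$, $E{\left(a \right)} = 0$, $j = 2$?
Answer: $0$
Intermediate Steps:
$m{\left(V \right)} = \left(-4 + V\right)^{2}$
$o{\left(J \right)} = 0$ ($o{\left(J \right)} = J \left(J - 1\right) 0 = J \left(-1 + J\right) 0 = 0$)
$o^{2}{\left(m{\left(n{\left(-5,j \right)} \right)} \right)} = 0^{2} = 0$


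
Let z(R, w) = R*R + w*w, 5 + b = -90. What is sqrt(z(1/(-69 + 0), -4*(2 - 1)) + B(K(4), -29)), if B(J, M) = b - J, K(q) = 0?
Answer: I*sqrt(376118)/69 ≈ 8.8882*I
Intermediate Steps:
b = -95 (b = -5 - 90 = -95)
B(J, M) = -95 - J
z(R, w) = R**2 + w**2
sqrt(z(1/(-69 + 0), -4*(2 - 1)) + B(K(4), -29)) = sqrt(((1/(-69 + 0))**2 + (-4*(2 - 1))**2) + (-95 - 1*0)) = sqrt(((1/(-69))**2 + (-4*1)**2) + (-95 + 0)) = sqrt(((-1/69)**2 + (-4)**2) - 95) = sqrt((1/4761 + 16) - 95) = sqrt(76177/4761 - 95) = sqrt(-376118/4761) = I*sqrt(376118)/69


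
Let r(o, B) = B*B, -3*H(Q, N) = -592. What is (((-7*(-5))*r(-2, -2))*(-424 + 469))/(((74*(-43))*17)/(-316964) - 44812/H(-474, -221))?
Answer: -73884308400/2661209291 ≈ -27.763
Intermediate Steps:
H(Q, N) = 592/3 (H(Q, N) = -1/3*(-592) = 592/3)
r(o, B) = B**2
(((-7*(-5))*r(-2, -2))*(-424 + 469))/(((74*(-43))*17)/(-316964) - 44812/H(-474, -221)) = ((-7*(-5)*(-2)**2)*(-424 + 469))/(((74*(-43))*17)/(-316964) - 44812/592/3) = ((35*4)*45)/(-3182*17*(-1/316964) - 44812*3/592) = (140*45)/(-54094*(-1/316964) - 33609/148) = 6300/(27047/158482 - 33609/148) = 6300/(-2661209291/11727668) = 6300*(-11727668/2661209291) = -73884308400/2661209291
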